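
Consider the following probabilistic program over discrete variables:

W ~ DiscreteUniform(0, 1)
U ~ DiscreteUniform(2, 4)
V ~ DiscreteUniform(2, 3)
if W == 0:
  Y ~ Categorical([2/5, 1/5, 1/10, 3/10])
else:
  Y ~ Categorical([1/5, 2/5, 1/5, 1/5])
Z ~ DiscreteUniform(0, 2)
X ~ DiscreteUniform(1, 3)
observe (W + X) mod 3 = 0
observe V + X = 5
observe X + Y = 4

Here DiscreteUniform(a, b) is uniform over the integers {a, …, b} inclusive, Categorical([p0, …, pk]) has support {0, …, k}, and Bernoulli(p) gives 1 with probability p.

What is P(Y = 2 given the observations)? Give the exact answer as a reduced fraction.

Enumerate traces; 18 have nonzero weight after conditioning:
  (W=0, U=2, V=2, Y=1, Z=0, X=3) weight 1/540
  (W=0, U=2, V=2, Y=1, Z=1, X=3) weight 1/540
  (W=0, U=2, V=2, Y=1, Z=2, X=3) weight 1/540
  (W=0, U=3, V=2, Y=1, Z=0, X=3) weight 1/540
  (W=0, U=3, V=2, Y=1, Z=1, X=3) weight 1/540
  (W=0, U=3, V=2, Y=1, Z=2, X=3) weight 1/540
  (W=0, U=4, V=2, Y=1, Z=0, X=3) weight 1/540
  (W=0, U=4, V=2, Y=1, Z=1, X=3) weight 1/540
  (W=1, U=2, V=3, Y=2, Z=0, X=2) weight 1/540
  … 9 more
Group by Y:
  weight(Y=1) = 1/60
  weight(Y=2) = 1/60
Total weight = 1/60 + 1/60 = 1/30
P(Y=1 | obs) = 1/60 / 1/30 = 1/2
P(Y=2 | obs) = 1/60 / 1/30 = 1/2

P(Y = 2 | obs) = 1/2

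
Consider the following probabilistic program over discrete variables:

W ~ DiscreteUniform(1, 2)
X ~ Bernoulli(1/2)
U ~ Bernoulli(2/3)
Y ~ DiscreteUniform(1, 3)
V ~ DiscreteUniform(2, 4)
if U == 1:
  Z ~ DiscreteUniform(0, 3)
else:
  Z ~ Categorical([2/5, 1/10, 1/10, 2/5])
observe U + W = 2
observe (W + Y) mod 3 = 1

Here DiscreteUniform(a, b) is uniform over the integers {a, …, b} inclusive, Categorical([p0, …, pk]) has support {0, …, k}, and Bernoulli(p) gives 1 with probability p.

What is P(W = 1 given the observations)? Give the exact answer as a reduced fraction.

P(W = 1 | obs) = 2/3

Enumerate traces; 48 have nonzero weight after conditioning:
  (W=1, X=0, U=1, Y=3, V=2, Z=0) weight 1/216
  (W=1, X=0, U=1, Y=3, V=2, Z=1) weight 1/216
  (W=1, X=0, U=1, Y=3, V=2, Z=2) weight 1/216
  (W=1, X=0, U=1, Y=3, V=2, Z=3) weight 1/216
  (W=1, X=0, U=1, Y=3, V=3, Z=0) weight 1/216
  (W=1, X=0, U=1, Y=3, V=3, Z=1) weight 1/216
  (W=1, X=0, U=1, Y=3, V=3, Z=2) weight 1/216
  (W=1, X=0, U=1, Y=3, V=3, Z=3) weight 1/216
  (W=2, X=0, U=0, Y=2, V=2, Z=0) weight 1/270
  … 39 more
Group by W:
  weight(W=1) = 1/9
  weight(W=2) = 1/18
Total weight = 1/9 + 1/18 = 1/6
P(W=1 | obs) = 1/9 / 1/6 = 2/3
P(W=2 | obs) = 1/18 / 1/6 = 1/3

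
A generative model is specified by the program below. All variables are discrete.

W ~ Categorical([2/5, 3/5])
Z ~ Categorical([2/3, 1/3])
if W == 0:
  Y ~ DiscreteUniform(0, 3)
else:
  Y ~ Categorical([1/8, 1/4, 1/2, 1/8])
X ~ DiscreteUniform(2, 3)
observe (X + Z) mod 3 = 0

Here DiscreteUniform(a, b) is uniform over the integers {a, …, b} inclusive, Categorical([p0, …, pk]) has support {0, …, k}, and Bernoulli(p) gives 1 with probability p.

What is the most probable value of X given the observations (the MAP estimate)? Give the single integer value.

Enumerate traces; 16 have nonzero weight after conditioning:
  (W=0, Z=0, Y=0, X=3) weight 1/30
  (W=0, Z=0, Y=1, X=3) weight 1/30
  (W=0, Z=0, Y=2, X=3) weight 1/30
  (W=0, Z=0, Y=3, X=3) weight 1/30
  (W=0, Z=1, Y=0, X=2) weight 1/60
  (W=0, Z=1, Y=1, X=2) weight 1/60
  (W=0, Z=1, Y=2, X=2) weight 1/60
  (W=0, Z=1, Y=3, X=2) weight 1/60
  … 8 more
Group by X:
  weight(X=2) = 1/6
  weight(X=3) = 1/3
Total weight = 1/6 + 1/3 = 1/2
P(X=2 | obs) = 1/6 / 1/2 = 1/3
P(X=3 | obs) = 1/3 / 1/2 = 2/3
argmax = 3

argmax_v P(X = v | obs) = 3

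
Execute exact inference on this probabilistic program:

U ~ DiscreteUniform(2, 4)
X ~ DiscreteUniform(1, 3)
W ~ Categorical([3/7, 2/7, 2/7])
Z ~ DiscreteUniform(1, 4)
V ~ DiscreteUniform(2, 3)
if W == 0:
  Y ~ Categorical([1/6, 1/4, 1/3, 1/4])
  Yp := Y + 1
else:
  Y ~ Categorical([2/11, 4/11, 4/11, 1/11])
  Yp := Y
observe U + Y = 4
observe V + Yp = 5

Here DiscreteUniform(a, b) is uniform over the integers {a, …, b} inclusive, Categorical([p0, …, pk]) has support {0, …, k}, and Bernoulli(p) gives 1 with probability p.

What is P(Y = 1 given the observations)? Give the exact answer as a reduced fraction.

P(Y = 1 | obs) = 11/47

Enumerate traces; 48 have nonzero weight after conditioning:
  (U=2, X=1, W=0, Z=1, V=2, Y=2) weight 1/504
  (U=2, X=1, W=0, Z=2, V=2, Y=2) weight 1/504
  (U=2, X=1, W=0, Z=3, V=2, Y=2) weight 1/504
  (U=2, X=1, W=0, Z=4, V=2, Y=2) weight 1/504
  (U=2, X=1, W=1, Z=1, V=3, Y=2) weight 1/693
  (U=2, X=1, W=1, Z=2, V=3, Y=2) weight 1/693
  (U=2, X=1, W=1, Z=3, V=3, Y=2) weight 1/693
  (U=2, X=1, W=1, Z=4, V=3, Y=2) weight 1/693
  (U=3, X=1, W=0, Z=1, V=3, Y=1) weight 1/672
  … 39 more
Group by Y:
  weight(Y=1) = 1/56
  weight(Y=2) = 9/154
Total weight = 1/56 + 9/154 = 47/616
P(Y=1 | obs) = 1/56 / 47/616 = 11/47
P(Y=2 | obs) = 9/154 / 47/616 = 36/47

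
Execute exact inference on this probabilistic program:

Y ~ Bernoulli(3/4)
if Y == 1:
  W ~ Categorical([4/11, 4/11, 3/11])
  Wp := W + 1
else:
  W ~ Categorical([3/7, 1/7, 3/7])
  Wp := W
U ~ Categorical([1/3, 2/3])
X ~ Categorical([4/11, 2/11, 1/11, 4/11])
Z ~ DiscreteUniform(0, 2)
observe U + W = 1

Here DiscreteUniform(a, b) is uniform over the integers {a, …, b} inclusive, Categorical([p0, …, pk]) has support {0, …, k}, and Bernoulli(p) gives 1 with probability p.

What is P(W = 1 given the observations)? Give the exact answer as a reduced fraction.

P(W = 1 | obs) = 95/329

Enumerate traces; 48 have nonzero weight after conditioning:
  (Y=0, W=0, U=1, X=0, Z=0) weight 2/231
  (Y=0, W=0, U=1, X=0, Z=1) weight 2/231
  (Y=0, W=0, U=1, X=0, Z=2) weight 2/231
  (Y=0, W=0, U=1, X=1, Z=0) weight 1/231
  (Y=0, W=0, U=1, X=1, Z=1) weight 1/231
  (Y=0, W=0, U=1, X=1, Z=2) weight 1/231
  (Y=0, W=0, U=1, X=2, Z=0) weight 1/462
  (Y=0, W=0, U=1, X=2, Z=1) weight 1/462
  (Y=0, W=1, U=0, X=0, Z=0) weight 1/693
  … 39 more
Group by W:
  weight(W=0) = 39/154
  weight(W=1) = 95/924
Total weight = 39/154 + 95/924 = 47/132
P(W=0 | obs) = 39/154 / 47/132 = 234/329
P(W=1 | obs) = 95/924 / 47/132 = 95/329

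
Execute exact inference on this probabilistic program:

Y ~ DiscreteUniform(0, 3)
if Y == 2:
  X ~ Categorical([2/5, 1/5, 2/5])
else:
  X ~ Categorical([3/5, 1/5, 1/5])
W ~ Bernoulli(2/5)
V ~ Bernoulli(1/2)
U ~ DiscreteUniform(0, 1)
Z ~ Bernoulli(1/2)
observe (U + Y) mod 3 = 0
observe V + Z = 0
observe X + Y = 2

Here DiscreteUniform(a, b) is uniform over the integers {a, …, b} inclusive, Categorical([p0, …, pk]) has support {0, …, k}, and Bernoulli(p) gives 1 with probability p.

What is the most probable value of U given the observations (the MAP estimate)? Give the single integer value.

Enumerate traces; 4 have nonzero weight after conditioning:
  (Y=0, X=2, W=0, V=0, U=0, Z=0) weight 3/800
  (Y=0, X=2, W=1, V=0, U=0, Z=0) weight 1/400
  (Y=2, X=0, W=0, V=0, U=1, Z=0) weight 3/400
  (Y=2, X=0, W=1, V=0, U=1, Z=0) weight 1/200
Group by U:
  weight(U=0) = 1/160
  weight(U=1) = 1/80
Total weight = 1/160 + 1/80 = 3/160
P(U=0 | obs) = 1/160 / 3/160 = 1/3
P(U=1 | obs) = 1/80 / 3/160 = 2/3
argmax = 1

argmax_v P(U = v | obs) = 1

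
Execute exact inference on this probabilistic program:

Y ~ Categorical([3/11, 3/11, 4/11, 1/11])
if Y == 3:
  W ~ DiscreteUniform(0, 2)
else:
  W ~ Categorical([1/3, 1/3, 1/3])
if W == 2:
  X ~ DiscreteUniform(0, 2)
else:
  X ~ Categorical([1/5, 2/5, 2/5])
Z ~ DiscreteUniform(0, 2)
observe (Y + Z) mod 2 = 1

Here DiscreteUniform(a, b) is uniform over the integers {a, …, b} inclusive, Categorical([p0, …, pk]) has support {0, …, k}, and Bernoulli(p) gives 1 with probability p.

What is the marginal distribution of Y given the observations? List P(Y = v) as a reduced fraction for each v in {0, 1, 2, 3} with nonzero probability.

P(Y=0) = 1/5, P(Y=1) = 2/5, P(Y=2) = 4/15, P(Y=3) = 2/15

Enumerate traces; 54 have nonzero weight after conditioning:
  (Y=0, W=0, X=0, Z=1) weight 1/165
  (Y=0, W=0, X=1, Z=1) weight 2/165
  (Y=0, W=0, X=2, Z=1) weight 2/165
  (Y=0, W=1, X=0, Z=1) weight 1/165
  (Y=0, W=1, X=1, Z=1) weight 2/165
  (Y=0, W=1, X=2, Z=1) weight 2/165
  (Y=0, W=2, X=0, Z=1) weight 1/99
  (Y=0, W=2, X=1, Z=1) weight 1/99
  (Y=1, W=0, X=0, Z=0) weight 1/165
  (Y=2, W=0, X=0, Z=1) weight 4/495
  … 44 more
Group by Y:
  weight(Y=0) = 1/11
  weight(Y=1) = 2/11
  weight(Y=2) = 4/33
  weight(Y=3) = 2/33
Total weight = 1/11 + 2/11 + 4/33 + 2/33 = 5/11
P(Y=0 | obs) = 1/11 / 5/11 = 1/5
P(Y=1 | obs) = 2/11 / 5/11 = 2/5
P(Y=2 | obs) = 4/33 / 5/11 = 4/15
P(Y=3 | obs) = 2/33 / 5/11 = 2/15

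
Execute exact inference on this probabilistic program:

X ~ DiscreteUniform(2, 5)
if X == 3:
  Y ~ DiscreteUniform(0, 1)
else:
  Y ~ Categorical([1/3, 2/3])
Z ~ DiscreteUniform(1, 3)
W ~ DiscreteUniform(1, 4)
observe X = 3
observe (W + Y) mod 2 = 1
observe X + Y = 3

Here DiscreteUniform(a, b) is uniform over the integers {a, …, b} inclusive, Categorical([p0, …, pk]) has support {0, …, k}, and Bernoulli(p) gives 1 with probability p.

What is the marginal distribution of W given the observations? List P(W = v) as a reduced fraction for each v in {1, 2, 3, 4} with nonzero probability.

Enumerate traces; 6 have nonzero weight after conditioning:
  (X=3, Y=0, Z=1, W=1) weight 1/96
  (X=3, Y=0, Z=1, W=3) weight 1/96
  (X=3, Y=0, Z=2, W=1) weight 1/96
  (X=3, Y=0, Z=2, W=3) weight 1/96
  (X=3, Y=0, Z=3, W=1) weight 1/96
  (X=3, Y=0, Z=3, W=3) weight 1/96
Group by W:
  weight(W=1) = 1/32
  weight(W=3) = 1/32
Total weight = 1/32 + 1/32 = 1/16
P(W=1 | obs) = 1/32 / 1/16 = 1/2
P(W=3 | obs) = 1/32 / 1/16 = 1/2

P(W=1) = 1/2, P(W=3) = 1/2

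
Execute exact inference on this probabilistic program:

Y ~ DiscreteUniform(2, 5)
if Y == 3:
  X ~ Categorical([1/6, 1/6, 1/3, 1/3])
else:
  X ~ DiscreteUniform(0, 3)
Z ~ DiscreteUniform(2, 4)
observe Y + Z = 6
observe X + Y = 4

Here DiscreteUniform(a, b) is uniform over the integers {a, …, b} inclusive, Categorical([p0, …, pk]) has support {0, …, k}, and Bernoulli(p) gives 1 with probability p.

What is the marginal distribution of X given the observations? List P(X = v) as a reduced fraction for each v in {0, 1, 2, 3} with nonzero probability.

P(X=0) = 3/8, P(X=1) = 1/4, P(X=2) = 3/8

Enumerate traces; 3 have nonzero weight after conditioning:
  (Y=2, X=2, Z=4) weight 1/48
  (Y=3, X=1, Z=3) weight 1/72
  (Y=4, X=0, Z=2) weight 1/48
Group by X:
  weight(X=0) = 1/48
  weight(X=1) = 1/72
  weight(X=2) = 1/48
Total weight = 1/48 + 1/72 + 1/48 = 1/18
P(X=0 | obs) = 1/48 / 1/18 = 3/8
P(X=1 | obs) = 1/72 / 1/18 = 1/4
P(X=2 | obs) = 1/48 / 1/18 = 3/8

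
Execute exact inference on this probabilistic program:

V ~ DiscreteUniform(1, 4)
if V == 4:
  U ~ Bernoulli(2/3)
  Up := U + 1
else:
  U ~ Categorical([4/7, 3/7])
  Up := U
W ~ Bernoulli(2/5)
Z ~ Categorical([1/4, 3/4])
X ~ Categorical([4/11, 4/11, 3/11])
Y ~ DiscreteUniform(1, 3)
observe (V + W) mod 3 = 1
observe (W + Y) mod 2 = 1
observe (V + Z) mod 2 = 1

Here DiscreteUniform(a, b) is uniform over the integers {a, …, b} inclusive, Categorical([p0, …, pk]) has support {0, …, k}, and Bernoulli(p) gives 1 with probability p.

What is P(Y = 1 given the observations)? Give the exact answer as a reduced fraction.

Enumerate traces; 30 have nonzero weight after conditioning:
  (V=1, U=0, W=0, Z=0, X=0, Y=1) weight 1/385
  (V=1, U=0, W=0, Z=0, X=0, Y=3) weight 1/385
  (V=1, U=0, W=0, Z=0, X=1, Y=1) weight 1/385
  (V=1, U=0, W=0, Z=0, X=1, Y=3) weight 1/385
  (V=1, U=0, W=0, Z=0, X=2, Y=1) weight 3/1540
  (V=1, U=0, W=0, Z=0, X=2, Y=3) weight 3/1540
  (V=1, U=1, W=0, Z=0, X=0, Y=1) weight 3/1540
  (V=1, U=1, W=0, Z=0, X=0, Y=3) weight 3/1540
  (V=3, U=0, W=1, Z=0, X=0, Y=2) weight 2/1155
  … 21 more
Group by Y:
  weight(Y=1) = 1/20
  weight(Y=2) = 1/120
  weight(Y=3) = 1/20
Total weight = 1/20 + 1/120 + 1/20 = 13/120
P(Y=1 | obs) = 1/20 / 13/120 = 6/13
P(Y=2 | obs) = 1/120 / 13/120 = 1/13
P(Y=3 | obs) = 1/20 / 13/120 = 6/13

P(Y = 1 | obs) = 6/13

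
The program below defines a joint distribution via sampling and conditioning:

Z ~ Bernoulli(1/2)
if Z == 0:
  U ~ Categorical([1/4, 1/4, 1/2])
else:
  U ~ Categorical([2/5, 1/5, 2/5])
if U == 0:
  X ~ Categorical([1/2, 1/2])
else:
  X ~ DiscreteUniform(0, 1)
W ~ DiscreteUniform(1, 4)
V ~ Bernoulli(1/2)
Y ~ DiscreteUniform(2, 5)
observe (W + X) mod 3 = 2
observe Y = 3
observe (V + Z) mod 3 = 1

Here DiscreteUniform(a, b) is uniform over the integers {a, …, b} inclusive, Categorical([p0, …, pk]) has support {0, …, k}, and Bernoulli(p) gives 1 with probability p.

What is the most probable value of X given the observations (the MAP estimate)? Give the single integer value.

Enumerate traces; 18 have nonzero weight after conditioning:
  (Z=0, U=0, X=0, W=2, V=1, Y=3) weight 1/512
  (Z=0, U=0, X=1, W=1, V=1, Y=3) weight 1/512
  (Z=0, U=0, X=1, W=4, V=1, Y=3) weight 1/512
  (Z=0, U=1, X=0, W=2, V=1, Y=3) weight 1/512
  (Z=0, U=1, X=1, W=1, V=1, Y=3) weight 1/512
  (Z=0, U=1, X=1, W=4, V=1, Y=3) weight 1/512
  (Z=0, U=2, X=0, W=2, V=1, Y=3) weight 1/256
  (Z=0, U=2, X=1, W=1, V=1, Y=3) weight 1/256
  … 10 more
Group by X:
  weight(X=0) = 1/64
  weight(X=1) = 1/32
Total weight = 1/64 + 1/32 = 3/64
P(X=0 | obs) = 1/64 / 3/64 = 1/3
P(X=1 | obs) = 1/32 / 3/64 = 2/3
argmax = 1

argmax_v P(X = v | obs) = 1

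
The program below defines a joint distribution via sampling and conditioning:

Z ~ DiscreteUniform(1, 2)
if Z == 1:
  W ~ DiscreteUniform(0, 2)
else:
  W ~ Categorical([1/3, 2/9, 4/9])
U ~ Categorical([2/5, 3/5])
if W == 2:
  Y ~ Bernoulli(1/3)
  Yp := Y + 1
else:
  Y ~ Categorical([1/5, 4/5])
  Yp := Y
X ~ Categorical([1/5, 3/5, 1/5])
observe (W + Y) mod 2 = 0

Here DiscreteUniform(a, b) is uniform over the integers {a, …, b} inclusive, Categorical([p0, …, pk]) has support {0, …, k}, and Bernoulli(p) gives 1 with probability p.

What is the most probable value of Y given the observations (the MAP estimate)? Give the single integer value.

Enumerate traces; 36 have nonzero weight after conditioning:
  (Z=1, W=0, U=0, Y=0, X=0) weight 1/375
  (Z=1, W=0, U=0, Y=0, X=1) weight 1/125
  (Z=1, W=0, U=0, Y=0, X=2) weight 1/375
  (Z=1, W=0, U=1, Y=0, X=0) weight 1/250
  (Z=1, W=0, U=1, Y=0, X=1) weight 3/250
  (Z=1, W=0, U=1, Y=0, X=2) weight 1/250
  (Z=1, W=1, U=0, Y=1, X=0) weight 4/375
  (Z=1, W=1, U=0, Y=1, X=1) weight 4/125
  … 28 more
Group by Y:
  weight(Y=0) = 44/135
  weight(Y=1) = 2/9
Total weight = 44/135 + 2/9 = 74/135
P(Y=0 | obs) = 44/135 / 74/135 = 22/37
P(Y=1 | obs) = 2/9 / 74/135 = 15/37
argmax = 0

argmax_v P(Y = v | obs) = 0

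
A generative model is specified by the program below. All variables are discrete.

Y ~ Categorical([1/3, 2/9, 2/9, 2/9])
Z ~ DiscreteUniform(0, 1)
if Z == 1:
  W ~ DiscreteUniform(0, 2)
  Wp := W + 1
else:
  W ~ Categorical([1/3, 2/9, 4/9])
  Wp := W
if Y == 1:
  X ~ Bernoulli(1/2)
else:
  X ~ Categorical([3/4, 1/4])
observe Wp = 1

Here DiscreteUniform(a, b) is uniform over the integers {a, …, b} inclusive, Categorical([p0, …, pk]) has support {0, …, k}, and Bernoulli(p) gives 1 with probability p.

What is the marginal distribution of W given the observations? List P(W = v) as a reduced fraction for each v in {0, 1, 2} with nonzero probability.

P(W=0) = 3/5, P(W=1) = 2/5

Enumerate traces; 16 have nonzero weight after conditioning:
  (Y=0, Z=0, W=1, X=0) weight 1/36
  (Y=0, Z=0, W=1, X=1) weight 1/108
  (Y=0, Z=1, W=0, X=0) weight 1/24
  (Y=0, Z=1, W=0, X=1) weight 1/72
  (Y=1, Z=0, W=1, X=0) weight 1/81
  (Y=1, Z=0, W=1, X=1) weight 1/81
  (Y=1, Z=1, W=0, X=0) weight 1/54
  (Y=1, Z=1, W=0, X=1) weight 1/54
  … 8 more
Group by W:
  weight(W=0) = 1/6
  weight(W=1) = 1/9
Total weight = 1/6 + 1/9 = 5/18
P(W=0 | obs) = 1/6 / 5/18 = 3/5
P(W=1 | obs) = 1/9 / 5/18 = 2/5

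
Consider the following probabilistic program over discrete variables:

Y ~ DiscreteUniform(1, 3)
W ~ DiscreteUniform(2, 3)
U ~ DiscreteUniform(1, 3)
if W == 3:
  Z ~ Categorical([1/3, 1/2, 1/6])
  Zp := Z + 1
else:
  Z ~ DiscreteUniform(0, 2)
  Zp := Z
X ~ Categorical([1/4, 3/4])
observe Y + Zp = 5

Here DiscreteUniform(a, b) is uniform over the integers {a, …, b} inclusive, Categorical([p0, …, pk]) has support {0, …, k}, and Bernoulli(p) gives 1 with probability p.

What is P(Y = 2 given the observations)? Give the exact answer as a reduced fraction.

Enumerate traces; 18 have nonzero weight after conditioning:
  (Y=2, W=3, U=1, Z=2, X=0) weight 1/432
  (Y=2, W=3, U=1, Z=2, X=1) weight 1/144
  (Y=2, W=3, U=2, Z=2, X=0) weight 1/432
  (Y=2, W=3, U=2, Z=2, X=1) weight 1/144
  (Y=2, W=3, U=3, Z=2, X=0) weight 1/432
  (Y=2, W=3, U=3, Z=2, X=1) weight 1/144
  (Y=3, W=2, U=1, Z=2, X=0) weight 1/216
  (Y=3, W=2, U=1, Z=2, X=1) weight 1/72
  … 10 more
Group by Y:
  weight(Y=2) = 1/36
  weight(Y=3) = 5/36
Total weight = 1/36 + 5/36 = 1/6
P(Y=2 | obs) = 1/36 / 1/6 = 1/6
P(Y=3 | obs) = 5/36 / 1/6 = 5/6

P(Y = 2 | obs) = 1/6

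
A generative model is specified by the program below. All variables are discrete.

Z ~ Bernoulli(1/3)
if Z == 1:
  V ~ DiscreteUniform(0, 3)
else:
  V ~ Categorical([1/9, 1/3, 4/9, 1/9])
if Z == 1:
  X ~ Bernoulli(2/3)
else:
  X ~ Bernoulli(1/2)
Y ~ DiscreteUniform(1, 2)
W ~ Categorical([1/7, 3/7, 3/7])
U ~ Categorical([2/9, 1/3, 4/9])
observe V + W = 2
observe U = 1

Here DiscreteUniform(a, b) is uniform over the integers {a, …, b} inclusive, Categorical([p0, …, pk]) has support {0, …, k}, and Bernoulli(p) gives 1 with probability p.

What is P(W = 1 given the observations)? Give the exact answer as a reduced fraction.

Enumerate traces; 24 have nonzero weight after conditioning:
  (Z=0, V=0, X=0, Y=1, W=2, U=1) weight 1/378
  (Z=0, V=0, X=0, Y=2, W=2, U=1) weight 1/378
  (Z=0, V=0, X=1, Y=1, W=2, U=1) weight 1/378
  (Z=0, V=0, X=1, Y=2, W=2, U=1) weight 1/378
  (Z=0, V=1, X=0, Y=1, W=1, U=1) weight 1/126
  (Z=0, V=1, X=0, Y=2, W=1, U=1) weight 1/126
  (Z=0, V=1, X=1, Y=1, W=1, U=1) weight 1/126
  (Z=0, V=1, X=1, Y=2, W=1, U=1) weight 1/126
  (Z=0, V=2, X=0, Y=1, W=0, U=1) weight 2/567
  … 15 more
Group by W:
  weight(W=0) = 41/2268
  weight(W=1) = 11/252
  weight(W=2) = 17/756
Total weight = 41/2268 + 11/252 + 17/756 = 191/2268
P(W=0 | obs) = 41/2268 / 191/2268 = 41/191
P(W=1 | obs) = 11/252 / 191/2268 = 99/191
P(W=2 | obs) = 17/756 / 191/2268 = 51/191

P(W = 1 | obs) = 99/191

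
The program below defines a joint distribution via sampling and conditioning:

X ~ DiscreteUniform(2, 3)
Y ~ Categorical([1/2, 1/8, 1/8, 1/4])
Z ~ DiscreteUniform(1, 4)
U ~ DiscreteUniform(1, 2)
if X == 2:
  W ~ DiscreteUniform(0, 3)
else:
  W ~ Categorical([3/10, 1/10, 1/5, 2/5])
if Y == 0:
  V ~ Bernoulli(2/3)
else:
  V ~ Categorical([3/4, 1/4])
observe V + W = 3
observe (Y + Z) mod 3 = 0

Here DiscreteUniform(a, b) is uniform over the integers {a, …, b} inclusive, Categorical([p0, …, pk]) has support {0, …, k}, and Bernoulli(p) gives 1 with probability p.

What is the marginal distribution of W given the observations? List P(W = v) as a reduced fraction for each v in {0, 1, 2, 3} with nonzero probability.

Enumerate traces; 40 have nonzero weight after conditioning:
  (X=2, Y=0, Z=3, U=1, W=2, V=1) weight 1/192
  (X=2, Y=0, Z=3, U=1, W=3, V=0) weight 1/384
  (X=2, Y=0, Z=3, U=2, W=2, V=1) weight 1/192
  (X=2, Y=0, Z=3, U=2, W=3, V=0) weight 1/384
  (X=2, Y=1, Z=2, U=1, W=2, V=1) weight 1/2048
  (X=2, Y=1, Z=2, U=1, W=3, V=0) weight 3/2048
  (X=2, Y=1, Z=2, U=2, W=2, V=1) weight 1/2048
  (X=2, Y=1, Z=2, U=2, W=3, V=0) weight 3/2048
  … 32 more
Group by W:
  weight(W=2) = 141/5120
  weight(W=3) = 793/15360
Total weight = 141/5120 + 793/15360 = 19/240
P(W=2 | obs) = 141/5120 / 19/240 = 423/1216
P(W=3 | obs) = 793/15360 / 19/240 = 793/1216

P(W=2) = 423/1216, P(W=3) = 793/1216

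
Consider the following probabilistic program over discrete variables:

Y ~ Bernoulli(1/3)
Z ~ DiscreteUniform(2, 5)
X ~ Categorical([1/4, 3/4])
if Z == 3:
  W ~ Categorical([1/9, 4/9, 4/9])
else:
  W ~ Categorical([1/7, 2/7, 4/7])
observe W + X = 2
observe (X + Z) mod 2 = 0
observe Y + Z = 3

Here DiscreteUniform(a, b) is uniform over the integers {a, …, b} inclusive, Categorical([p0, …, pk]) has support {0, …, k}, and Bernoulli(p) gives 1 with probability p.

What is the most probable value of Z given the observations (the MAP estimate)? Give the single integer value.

argmax_v P(Z = v | obs) = 3

Enumerate traces; 2 have nonzero weight after conditioning:
  (Y=0, Z=3, X=1, W=1) weight 1/18
  (Y=1, Z=2, X=0, W=2) weight 1/84
Group by Z:
  weight(Z=2) = 1/84
  weight(Z=3) = 1/18
Total weight = 1/84 + 1/18 = 17/252
P(Z=2 | obs) = 1/84 / 17/252 = 3/17
P(Z=3 | obs) = 1/18 / 17/252 = 14/17
argmax = 3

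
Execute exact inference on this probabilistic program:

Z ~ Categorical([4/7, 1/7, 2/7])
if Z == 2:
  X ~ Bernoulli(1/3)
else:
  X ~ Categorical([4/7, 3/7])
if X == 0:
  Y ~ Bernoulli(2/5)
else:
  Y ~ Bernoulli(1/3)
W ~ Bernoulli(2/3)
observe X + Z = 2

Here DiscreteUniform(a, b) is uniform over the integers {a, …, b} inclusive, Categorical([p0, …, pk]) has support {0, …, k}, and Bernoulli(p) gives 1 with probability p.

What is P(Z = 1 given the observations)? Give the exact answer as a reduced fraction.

P(Z = 1 | obs) = 9/37

Enumerate traces; 8 have nonzero weight after conditioning:
  (Z=1, X=1, Y=0, W=0) weight 2/147
  (Z=1, X=1, Y=0, W=1) weight 4/147
  (Z=1, X=1, Y=1, W=0) weight 1/147
  (Z=1, X=1, Y=1, W=1) weight 2/147
  (Z=2, X=0, Y=0, W=0) weight 4/105
  (Z=2, X=0, Y=0, W=1) weight 8/105
  (Z=2, X=0, Y=1, W=0) weight 8/315
  (Z=2, X=0, Y=1, W=1) weight 16/315
Group by Z:
  weight(Z=1) = 3/49
  weight(Z=2) = 4/21
Total weight = 3/49 + 4/21 = 37/147
P(Z=1 | obs) = 3/49 / 37/147 = 9/37
P(Z=2 | obs) = 4/21 / 37/147 = 28/37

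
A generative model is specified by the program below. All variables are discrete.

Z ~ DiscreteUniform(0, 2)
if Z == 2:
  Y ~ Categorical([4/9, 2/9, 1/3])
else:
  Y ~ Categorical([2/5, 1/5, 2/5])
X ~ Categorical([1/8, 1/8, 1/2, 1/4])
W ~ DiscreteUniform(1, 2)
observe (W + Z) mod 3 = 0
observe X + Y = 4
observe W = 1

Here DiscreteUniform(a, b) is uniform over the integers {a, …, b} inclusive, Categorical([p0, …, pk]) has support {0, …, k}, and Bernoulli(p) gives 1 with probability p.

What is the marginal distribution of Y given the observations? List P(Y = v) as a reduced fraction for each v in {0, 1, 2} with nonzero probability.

Enumerate traces; 2 have nonzero weight after conditioning:
  (Z=2, Y=1, X=3, W=1) weight 1/108
  (Z=2, Y=2, X=2, W=1) weight 1/36
Group by Y:
  weight(Y=1) = 1/108
  weight(Y=2) = 1/36
Total weight = 1/108 + 1/36 = 1/27
P(Y=1 | obs) = 1/108 / 1/27 = 1/4
P(Y=2 | obs) = 1/36 / 1/27 = 3/4

P(Y=1) = 1/4, P(Y=2) = 3/4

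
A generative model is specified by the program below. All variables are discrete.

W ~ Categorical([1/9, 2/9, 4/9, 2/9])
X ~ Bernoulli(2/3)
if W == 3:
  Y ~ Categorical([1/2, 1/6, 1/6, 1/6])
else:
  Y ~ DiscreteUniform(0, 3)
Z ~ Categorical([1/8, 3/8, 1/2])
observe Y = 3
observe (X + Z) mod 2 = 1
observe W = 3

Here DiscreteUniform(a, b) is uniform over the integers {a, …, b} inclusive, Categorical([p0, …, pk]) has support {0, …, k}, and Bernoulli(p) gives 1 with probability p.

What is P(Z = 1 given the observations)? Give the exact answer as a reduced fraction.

Enumerate traces; 3 have nonzero weight after conditioning:
  (W=3, X=0, Y=3, Z=1) weight 1/216
  (W=3, X=1, Y=3, Z=0) weight 1/324
  (W=3, X=1, Y=3, Z=2) weight 1/81
Group by Z:
  weight(Z=0) = 1/324
  weight(Z=1) = 1/216
  weight(Z=2) = 1/81
Total weight = 1/324 + 1/216 + 1/81 = 13/648
P(Z=0 | obs) = 1/324 / 13/648 = 2/13
P(Z=1 | obs) = 1/216 / 13/648 = 3/13
P(Z=2 | obs) = 1/81 / 13/648 = 8/13

P(Z = 1 | obs) = 3/13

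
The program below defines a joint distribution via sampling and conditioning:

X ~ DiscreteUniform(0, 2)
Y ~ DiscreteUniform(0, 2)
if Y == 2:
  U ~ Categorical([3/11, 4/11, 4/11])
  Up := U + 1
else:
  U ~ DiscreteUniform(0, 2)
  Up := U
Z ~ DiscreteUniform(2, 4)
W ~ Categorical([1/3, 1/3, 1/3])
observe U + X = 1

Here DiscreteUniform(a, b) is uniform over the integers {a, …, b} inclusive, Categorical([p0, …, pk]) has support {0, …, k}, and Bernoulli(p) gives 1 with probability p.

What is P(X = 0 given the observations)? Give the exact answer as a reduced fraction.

Enumerate traces; 54 have nonzero weight after conditioning:
  (X=0, Y=0, U=1, Z=2, W=0) weight 1/243
  (X=0, Y=0, U=1, Z=2, W=1) weight 1/243
  (X=0, Y=0, U=1, Z=2, W=2) weight 1/243
  (X=0, Y=0, U=1, Z=3, W=0) weight 1/243
  (X=0, Y=0, U=1, Z=3, W=1) weight 1/243
  (X=0, Y=0, U=1, Z=3, W=2) weight 1/243
  (X=0, Y=0, U=1, Z=4, W=0) weight 1/243
  (X=0, Y=0, U=1, Z=4, W=1) weight 1/243
  (X=1, Y=0, U=0, Z=2, W=0) weight 1/243
  … 45 more
Group by X:
  weight(X=0) = 34/297
  weight(X=1) = 31/297
Total weight = 34/297 + 31/297 = 65/297
P(X=0 | obs) = 34/297 / 65/297 = 34/65
P(X=1 | obs) = 31/297 / 65/297 = 31/65

P(X = 0 | obs) = 34/65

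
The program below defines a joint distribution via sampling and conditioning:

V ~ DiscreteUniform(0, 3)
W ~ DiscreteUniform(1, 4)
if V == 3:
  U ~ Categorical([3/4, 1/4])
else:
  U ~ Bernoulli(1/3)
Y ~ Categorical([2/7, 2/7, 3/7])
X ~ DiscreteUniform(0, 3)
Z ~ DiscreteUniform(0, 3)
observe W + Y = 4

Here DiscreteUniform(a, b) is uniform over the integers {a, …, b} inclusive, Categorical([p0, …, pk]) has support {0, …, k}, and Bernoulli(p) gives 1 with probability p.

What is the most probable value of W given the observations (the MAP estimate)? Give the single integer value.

Enumerate traces; 384 have nonzero weight after conditioning:
  (V=0, W=2, U=0, Y=2, X=0, Z=0) weight 1/896
  (V=0, W=2, U=0, Y=2, X=0, Z=1) weight 1/896
  (V=0, W=2, U=0, Y=2, X=0, Z=2) weight 1/896
  (V=0, W=2, U=0, Y=2, X=0, Z=3) weight 1/896
  (V=0, W=2, U=0, Y=2, X=1, Z=0) weight 1/896
  (V=0, W=2, U=0, Y=2, X=1, Z=1) weight 1/896
  (V=0, W=2, U=0, Y=2, X=1, Z=2) weight 1/896
  (V=0, W=2, U=0, Y=2, X=1, Z=3) weight 1/896
  (V=0, W=3, U=0, Y=1, X=0, Z=0) weight 1/1344
  (V=0, W=4, U=0, Y=0, X=0, Z=0) weight 1/1344
  … 374 more
Group by W:
  weight(W=2) = 3/28
  weight(W=3) = 1/14
  weight(W=4) = 1/14
Total weight = 3/28 + 1/14 + 1/14 = 1/4
P(W=2 | obs) = 3/28 / 1/4 = 3/7
P(W=3 | obs) = 1/14 / 1/4 = 2/7
P(W=4 | obs) = 1/14 / 1/4 = 2/7
argmax = 2

argmax_v P(W = v | obs) = 2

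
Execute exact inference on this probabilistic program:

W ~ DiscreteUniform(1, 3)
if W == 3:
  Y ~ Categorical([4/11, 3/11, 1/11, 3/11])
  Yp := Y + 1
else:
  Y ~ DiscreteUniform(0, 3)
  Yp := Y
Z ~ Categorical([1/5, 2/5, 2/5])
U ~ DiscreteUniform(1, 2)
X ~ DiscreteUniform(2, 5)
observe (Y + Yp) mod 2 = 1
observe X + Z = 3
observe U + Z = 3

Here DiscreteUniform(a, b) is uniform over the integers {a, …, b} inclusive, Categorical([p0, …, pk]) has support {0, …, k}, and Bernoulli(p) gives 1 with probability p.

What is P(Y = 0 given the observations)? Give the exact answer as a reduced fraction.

P(Y = 0 | obs) = 4/11

Enumerate traces; 4 have nonzero weight after conditioning:
  (W=3, Y=0, Z=1, U=2, X=2) weight 1/165
  (W=3, Y=1, Z=1, U=2, X=2) weight 1/220
  (W=3, Y=2, Z=1, U=2, X=2) weight 1/660
  (W=3, Y=3, Z=1, U=2, X=2) weight 1/220
Group by Y:
  weight(Y=0) = 1/165
  weight(Y=1) = 1/220
  weight(Y=2) = 1/660
  weight(Y=3) = 1/220
Total weight = 1/165 + 1/220 + 1/660 + 1/220 = 1/60
P(Y=0 | obs) = 1/165 / 1/60 = 4/11
P(Y=1 | obs) = 1/220 / 1/60 = 3/11
P(Y=2 | obs) = 1/660 / 1/60 = 1/11
P(Y=3 | obs) = 1/220 / 1/60 = 3/11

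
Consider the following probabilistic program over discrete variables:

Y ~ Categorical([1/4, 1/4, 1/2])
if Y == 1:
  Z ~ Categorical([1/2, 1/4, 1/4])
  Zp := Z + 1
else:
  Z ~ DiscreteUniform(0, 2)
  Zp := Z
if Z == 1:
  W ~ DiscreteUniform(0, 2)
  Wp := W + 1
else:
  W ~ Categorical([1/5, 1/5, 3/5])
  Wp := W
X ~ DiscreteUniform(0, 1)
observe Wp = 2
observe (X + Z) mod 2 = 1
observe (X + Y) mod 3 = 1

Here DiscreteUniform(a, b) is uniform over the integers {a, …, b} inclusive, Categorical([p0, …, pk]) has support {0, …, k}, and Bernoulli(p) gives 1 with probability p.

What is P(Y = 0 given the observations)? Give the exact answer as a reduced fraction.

Enumerate traces; 3 have nonzero weight after conditioning:
  (Y=0, Z=0, W=2, X=1) weight 1/40
  (Y=0, Z=2, W=2, X=1) weight 1/40
  (Y=1, Z=1, W=1, X=0) weight 1/96
Group by Y:
  weight(Y=0) = 1/20
  weight(Y=1) = 1/96
Total weight = 1/20 + 1/96 = 29/480
P(Y=0 | obs) = 1/20 / 29/480 = 24/29
P(Y=1 | obs) = 1/96 / 29/480 = 5/29

P(Y = 0 | obs) = 24/29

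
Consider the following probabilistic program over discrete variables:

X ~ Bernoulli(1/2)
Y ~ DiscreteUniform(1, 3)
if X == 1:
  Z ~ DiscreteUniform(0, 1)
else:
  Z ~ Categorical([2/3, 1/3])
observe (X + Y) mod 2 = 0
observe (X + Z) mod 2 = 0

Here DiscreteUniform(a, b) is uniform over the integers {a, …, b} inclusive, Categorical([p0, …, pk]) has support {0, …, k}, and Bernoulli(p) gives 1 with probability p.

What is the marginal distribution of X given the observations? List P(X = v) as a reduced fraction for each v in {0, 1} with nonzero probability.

P(X=0) = 2/5, P(X=1) = 3/5

Enumerate traces; 3 have nonzero weight after conditioning:
  (X=0, Y=2, Z=0) weight 1/9
  (X=1, Y=1, Z=1) weight 1/12
  (X=1, Y=3, Z=1) weight 1/12
Group by X:
  weight(X=0) = 1/9
  weight(X=1) = 1/6
Total weight = 1/9 + 1/6 = 5/18
P(X=0 | obs) = 1/9 / 5/18 = 2/5
P(X=1 | obs) = 1/6 / 5/18 = 3/5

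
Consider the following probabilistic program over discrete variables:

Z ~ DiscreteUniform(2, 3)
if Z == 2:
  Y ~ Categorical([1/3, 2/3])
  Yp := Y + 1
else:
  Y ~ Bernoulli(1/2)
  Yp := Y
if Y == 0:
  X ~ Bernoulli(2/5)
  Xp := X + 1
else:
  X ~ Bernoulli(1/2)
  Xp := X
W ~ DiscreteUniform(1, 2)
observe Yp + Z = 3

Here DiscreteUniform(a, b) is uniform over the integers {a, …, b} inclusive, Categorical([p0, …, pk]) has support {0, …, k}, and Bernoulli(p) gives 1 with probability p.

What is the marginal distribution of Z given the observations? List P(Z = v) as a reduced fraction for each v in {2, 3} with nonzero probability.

Enumerate traces; 8 have nonzero weight after conditioning:
  (Z=2, Y=0, X=0, W=1) weight 1/20
  (Z=2, Y=0, X=0, W=2) weight 1/20
  (Z=2, Y=0, X=1, W=1) weight 1/30
  (Z=2, Y=0, X=1, W=2) weight 1/30
  (Z=3, Y=0, X=0, W=1) weight 3/40
  (Z=3, Y=0, X=0, W=2) weight 3/40
  (Z=3, Y=0, X=1, W=1) weight 1/20
  (Z=3, Y=0, X=1, W=2) weight 1/20
Group by Z:
  weight(Z=2) = 1/6
  weight(Z=3) = 1/4
Total weight = 1/6 + 1/4 = 5/12
P(Z=2 | obs) = 1/6 / 5/12 = 2/5
P(Z=3 | obs) = 1/4 / 5/12 = 3/5

P(Z=2) = 2/5, P(Z=3) = 3/5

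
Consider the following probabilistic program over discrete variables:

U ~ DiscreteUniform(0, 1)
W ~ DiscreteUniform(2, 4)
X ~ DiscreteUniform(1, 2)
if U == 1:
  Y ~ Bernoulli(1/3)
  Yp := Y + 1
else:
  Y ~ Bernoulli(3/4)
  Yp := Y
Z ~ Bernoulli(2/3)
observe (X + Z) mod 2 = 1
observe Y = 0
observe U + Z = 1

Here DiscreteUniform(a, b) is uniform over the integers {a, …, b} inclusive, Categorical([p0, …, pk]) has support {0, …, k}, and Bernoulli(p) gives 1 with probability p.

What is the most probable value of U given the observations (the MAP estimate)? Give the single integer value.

Enumerate traces; 6 have nonzero weight after conditioning:
  (U=0, W=2, X=2, Y=0, Z=1) weight 1/72
  (U=0, W=3, X=2, Y=0, Z=1) weight 1/72
  (U=0, W=4, X=2, Y=0, Z=1) weight 1/72
  (U=1, W=2, X=1, Y=0, Z=0) weight 1/54
  (U=1, W=3, X=1, Y=0, Z=0) weight 1/54
  (U=1, W=4, X=1, Y=0, Z=0) weight 1/54
Group by U:
  weight(U=0) = 1/24
  weight(U=1) = 1/18
Total weight = 1/24 + 1/18 = 7/72
P(U=0 | obs) = 1/24 / 7/72 = 3/7
P(U=1 | obs) = 1/18 / 7/72 = 4/7
argmax = 1

argmax_v P(U = v | obs) = 1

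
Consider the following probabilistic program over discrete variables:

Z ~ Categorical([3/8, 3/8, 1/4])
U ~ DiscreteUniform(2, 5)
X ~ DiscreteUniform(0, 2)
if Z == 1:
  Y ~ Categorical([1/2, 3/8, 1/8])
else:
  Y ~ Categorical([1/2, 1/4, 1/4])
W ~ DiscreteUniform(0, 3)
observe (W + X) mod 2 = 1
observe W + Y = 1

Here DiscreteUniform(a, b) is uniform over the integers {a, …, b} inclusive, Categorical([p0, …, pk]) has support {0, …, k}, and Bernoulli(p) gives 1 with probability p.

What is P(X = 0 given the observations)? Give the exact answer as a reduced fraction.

Enumerate traces; 36 have nonzero weight after conditioning:
  (Z=0, U=2, X=0, Y=0, W=1) weight 1/256
  (Z=0, U=2, X=1, Y=1, W=0) weight 1/512
  (Z=0, U=2, X=2, Y=0, W=1) weight 1/256
  (Z=0, U=3, X=0, Y=0, W=1) weight 1/256
  (Z=0, U=3, X=1, Y=1, W=0) weight 1/512
  (Z=0, U=3, X=2, Y=0, W=1) weight 1/256
  (Z=0, U=4, X=0, Y=0, W=1) weight 1/256
  (Z=0, U=4, X=1, Y=1, W=0) weight 1/512
  … 28 more
Group by X:
  weight(X=0) = 1/24
  weight(X=1) = 19/768
  weight(X=2) = 1/24
Total weight = 1/24 + 19/768 + 1/24 = 83/768
P(X=0 | obs) = 1/24 / 83/768 = 32/83
P(X=1 | obs) = 19/768 / 83/768 = 19/83
P(X=2 | obs) = 1/24 / 83/768 = 32/83

P(X = 0 | obs) = 32/83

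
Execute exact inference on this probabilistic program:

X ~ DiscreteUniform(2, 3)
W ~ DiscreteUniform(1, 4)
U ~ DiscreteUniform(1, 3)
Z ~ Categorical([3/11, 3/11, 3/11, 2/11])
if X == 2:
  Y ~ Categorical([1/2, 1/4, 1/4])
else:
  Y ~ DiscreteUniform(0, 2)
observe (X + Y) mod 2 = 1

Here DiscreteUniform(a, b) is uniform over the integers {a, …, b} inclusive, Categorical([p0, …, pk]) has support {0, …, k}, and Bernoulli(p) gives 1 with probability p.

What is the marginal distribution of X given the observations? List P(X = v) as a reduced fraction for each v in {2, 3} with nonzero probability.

Enumerate traces; 144 have nonzero weight after conditioning:
  (X=2, W=1, U=1, Z=0, Y=1) weight 1/352
  (X=2, W=1, U=1, Z=1, Y=1) weight 1/352
  (X=2, W=1, U=1, Z=2, Y=1) weight 1/352
  (X=2, W=1, U=1, Z=3, Y=1) weight 1/528
  (X=2, W=1, U=2, Z=0, Y=1) weight 1/352
  (X=2, W=1, U=2, Z=1, Y=1) weight 1/352
  (X=2, W=1, U=2, Z=2, Y=1) weight 1/352
  (X=2, W=1, U=2, Z=3, Y=1) weight 1/528
  (X=3, W=1, U=1, Z=0, Y=0) weight 1/264
  … 135 more
Group by X:
  weight(X=2) = 1/8
  weight(X=3) = 1/3
Total weight = 1/8 + 1/3 = 11/24
P(X=2 | obs) = 1/8 / 11/24 = 3/11
P(X=3 | obs) = 1/3 / 11/24 = 8/11

P(X=2) = 3/11, P(X=3) = 8/11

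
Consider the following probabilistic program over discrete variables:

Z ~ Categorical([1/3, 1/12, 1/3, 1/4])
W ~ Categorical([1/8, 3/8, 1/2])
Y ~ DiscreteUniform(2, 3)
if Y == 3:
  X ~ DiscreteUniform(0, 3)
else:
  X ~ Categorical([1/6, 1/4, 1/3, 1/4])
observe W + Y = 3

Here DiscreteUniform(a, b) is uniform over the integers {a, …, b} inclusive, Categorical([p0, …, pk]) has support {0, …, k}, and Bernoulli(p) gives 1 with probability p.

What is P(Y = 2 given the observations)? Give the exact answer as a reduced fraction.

Enumerate traces; 32 have nonzero weight after conditioning:
  (Z=0, W=0, Y=3, X=0) weight 1/192
  (Z=0, W=0, Y=3, X=1) weight 1/192
  (Z=0, W=0, Y=3, X=2) weight 1/192
  (Z=0, W=0, Y=3, X=3) weight 1/192
  (Z=0, W=1, Y=2, X=0) weight 1/96
  (Z=0, W=1, Y=2, X=1) weight 1/64
  (Z=0, W=1, Y=2, X=2) weight 1/48
  (Z=0, W=1, Y=2, X=3) weight 1/64
  … 24 more
Group by Y:
  weight(Y=2) = 3/16
  weight(Y=3) = 1/16
Total weight = 3/16 + 1/16 = 1/4
P(Y=2 | obs) = 3/16 / 1/4 = 3/4
P(Y=3 | obs) = 1/16 / 1/4 = 1/4

P(Y = 2 | obs) = 3/4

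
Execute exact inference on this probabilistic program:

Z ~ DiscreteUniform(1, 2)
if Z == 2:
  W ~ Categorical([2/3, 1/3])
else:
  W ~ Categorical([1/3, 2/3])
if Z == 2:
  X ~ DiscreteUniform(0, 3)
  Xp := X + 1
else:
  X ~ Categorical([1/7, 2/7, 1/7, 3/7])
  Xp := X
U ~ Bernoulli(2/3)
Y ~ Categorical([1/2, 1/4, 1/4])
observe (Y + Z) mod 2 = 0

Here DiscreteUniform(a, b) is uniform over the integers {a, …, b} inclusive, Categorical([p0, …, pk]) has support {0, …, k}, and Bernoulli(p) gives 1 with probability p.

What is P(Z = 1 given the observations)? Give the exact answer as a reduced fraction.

P(Z = 1 | obs) = 1/4

Enumerate traces; 48 have nonzero weight after conditioning:
  (Z=1, W=0, X=0, U=0, Y=1) weight 1/504
  (Z=1, W=0, X=0, U=1, Y=1) weight 1/252
  (Z=1, W=0, X=1, U=0, Y=1) weight 1/252
  (Z=1, W=0, X=1, U=1, Y=1) weight 1/126
  (Z=1, W=0, X=2, U=0, Y=1) weight 1/504
  (Z=1, W=0, X=2, U=1, Y=1) weight 1/252
  (Z=1, W=0, X=3, U=0, Y=1) weight 1/168
  (Z=1, W=0, X=3, U=1, Y=1) weight 1/84
  (Z=2, W=0, X=0, U=0, Y=0) weight 1/72
  … 39 more
Group by Z:
  weight(Z=1) = 1/8
  weight(Z=2) = 3/8
Total weight = 1/8 + 3/8 = 1/2
P(Z=1 | obs) = 1/8 / 1/2 = 1/4
P(Z=2 | obs) = 3/8 / 1/2 = 3/4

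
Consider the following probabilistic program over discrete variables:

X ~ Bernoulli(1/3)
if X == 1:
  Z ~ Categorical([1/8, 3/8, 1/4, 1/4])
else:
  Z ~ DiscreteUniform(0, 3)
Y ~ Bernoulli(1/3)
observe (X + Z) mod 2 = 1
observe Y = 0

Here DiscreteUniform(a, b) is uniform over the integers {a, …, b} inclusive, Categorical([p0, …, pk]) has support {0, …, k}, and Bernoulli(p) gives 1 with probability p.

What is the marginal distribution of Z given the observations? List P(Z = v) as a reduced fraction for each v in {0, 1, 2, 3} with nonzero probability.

P(Z=0) = 1/11, P(Z=1) = 4/11, P(Z=2) = 2/11, P(Z=3) = 4/11

Enumerate traces; 4 have nonzero weight after conditioning:
  (X=0, Z=1, Y=0) weight 1/9
  (X=0, Z=3, Y=0) weight 1/9
  (X=1, Z=0, Y=0) weight 1/36
  (X=1, Z=2, Y=0) weight 1/18
Group by Z:
  weight(Z=0) = 1/36
  weight(Z=1) = 1/9
  weight(Z=2) = 1/18
  weight(Z=3) = 1/9
Total weight = 1/36 + 1/9 + 1/18 + 1/9 = 11/36
P(Z=0 | obs) = 1/36 / 11/36 = 1/11
P(Z=1 | obs) = 1/9 / 11/36 = 4/11
P(Z=2 | obs) = 1/18 / 11/36 = 2/11
P(Z=3 | obs) = 1/9 / 11/36 = 4/11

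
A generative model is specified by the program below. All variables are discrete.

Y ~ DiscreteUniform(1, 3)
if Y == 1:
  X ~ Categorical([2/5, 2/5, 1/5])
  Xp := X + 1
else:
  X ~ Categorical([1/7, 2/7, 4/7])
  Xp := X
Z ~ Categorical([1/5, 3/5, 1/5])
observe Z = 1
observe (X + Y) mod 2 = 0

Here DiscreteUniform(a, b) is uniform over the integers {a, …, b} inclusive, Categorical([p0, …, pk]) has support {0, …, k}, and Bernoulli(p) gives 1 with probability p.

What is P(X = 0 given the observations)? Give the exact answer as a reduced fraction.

P(X = 0 | obs) = 5/49

Enumerate traces; 4 have nonzero weight after conditioning:
  (Y=1, X=1, Z=1) weight 2/25
  (Y=2, X=0, Z=1) weight 1/35
  (Y=2, X=2, Z=1) weight 4/35
  (Y=3, X=1, Z=1) weight 2/35
Group by X:
  weight(X=0) = 1/35
  weight(X=1) = 24/175
  weight(X=2) = 4/35
Total weight = 1/35 + 24/175 + 4/35 = 7/25
P(X=0 | obs) = 1/35 / 7/25 = 5/49
P(X=1 | obs) = 24/175 / 7/25 = 24/49
P(X=2 | obs) = 4/35 / 7/25 = 20/49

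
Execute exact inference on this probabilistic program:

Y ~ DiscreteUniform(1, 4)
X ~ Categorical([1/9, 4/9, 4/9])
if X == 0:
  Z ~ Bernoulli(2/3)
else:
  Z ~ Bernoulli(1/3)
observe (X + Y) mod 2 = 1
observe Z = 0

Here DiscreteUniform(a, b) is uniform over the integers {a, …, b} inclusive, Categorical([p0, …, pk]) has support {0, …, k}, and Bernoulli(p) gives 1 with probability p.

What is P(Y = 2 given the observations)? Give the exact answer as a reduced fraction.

Enumerate traces; 6 have nonzero weight after conditioning:
  (Y=1, X=0, Z=0) weight 1/108
  (Y=1, X=2, Z=0) weight 2/27
  (Y=2, X=1, Z=0) weight 2/27
  (Y=3, X=0, Z=0) weight 1/108
  (Y=3, X=2, Z=0) weight 2/27
  (Y=4, X=1, Z=0) weight 2/27
Group by Y:
  weight(Y=1) = 1/12
  weight(Y=2) = 2/27
  weight(Y=3) = 1/12
  weight(Y=4) = 2/27
Total weight = 1/12 + 2/27 + 1/12 + 2/27 = 17/54
P(Y=1 | obs) = 1/12 / 17/54 = 9/34
P(Y=2 | obs) = 2/27 / 17/54 = 4/17
P(Y=3 | obs) = 1/12 / 17/54 = 9/34
P(Y=4 | obs) = 2/27 / 17/54 = 4/17

P(Y = 2 | obs) = 4/17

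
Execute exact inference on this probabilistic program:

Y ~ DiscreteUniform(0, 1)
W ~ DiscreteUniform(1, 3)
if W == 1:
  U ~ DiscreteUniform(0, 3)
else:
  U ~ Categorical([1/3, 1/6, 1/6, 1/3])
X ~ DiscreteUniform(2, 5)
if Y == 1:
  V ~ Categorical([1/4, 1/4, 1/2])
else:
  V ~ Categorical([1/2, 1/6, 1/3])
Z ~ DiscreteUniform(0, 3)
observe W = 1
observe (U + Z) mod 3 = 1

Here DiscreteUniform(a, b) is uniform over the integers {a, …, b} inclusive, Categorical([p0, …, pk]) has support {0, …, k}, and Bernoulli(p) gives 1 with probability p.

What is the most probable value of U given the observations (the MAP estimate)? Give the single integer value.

Enumerate traces; 120 have nonzero weight after conditioning:
  (Y=0, W=1, U=0, X=2, V=0, Z=1) weight 1/768
  (Y=0, W=1, U=0, X=2, V=1, Z=1) weight 1/2304
  (Y=0, W=1, U=0, X=2, V=2, Z=1) weight 1/1152
  (Y=0, W=1, U=0, X=3, V=0, Z=1) weight 1/768
  (Y=0, W=1, U=0, X=3, V=1, Z=1) weight 1/2304
  (Y=0, W=1, U=0, X=3, V=2, Z=1) weight 1/1152
  (Y=0, W=1, U=0, X=4, V=0, Z=1) weight 1/768
  (Y=0, W=1, U=0, X=4, V=1, Z=1) weight 1/2304
  (Y=0, W=1, U=1, X=2, V=0, Z=0) weight 1/768
  (Y=0, W=1, U=2, X=2, V=0, Z=2) weight 1/768
  … 110 more
Group by U:
  weight(U=0) = 1/48
  weight(U=1) = 1/24
  weight(U=2) = 1/48
  weight(U=3) = 1/48
Total weight = 1/48 + 1/24 + 1/48 + 1/48 = 5/48
P(U=0 | obs) = 1/48 / 5/48 = 1/5
P(U=1 | obs) = 1/24 / 5/48 = 2/5
P(U=2 | obs) = 1/48 / 5/48 = 1/5
P(U=3 | obs) = 1/48 / 5/48 = 1/5
argmax = 1

argmax_v P(U = v | obs) = 1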